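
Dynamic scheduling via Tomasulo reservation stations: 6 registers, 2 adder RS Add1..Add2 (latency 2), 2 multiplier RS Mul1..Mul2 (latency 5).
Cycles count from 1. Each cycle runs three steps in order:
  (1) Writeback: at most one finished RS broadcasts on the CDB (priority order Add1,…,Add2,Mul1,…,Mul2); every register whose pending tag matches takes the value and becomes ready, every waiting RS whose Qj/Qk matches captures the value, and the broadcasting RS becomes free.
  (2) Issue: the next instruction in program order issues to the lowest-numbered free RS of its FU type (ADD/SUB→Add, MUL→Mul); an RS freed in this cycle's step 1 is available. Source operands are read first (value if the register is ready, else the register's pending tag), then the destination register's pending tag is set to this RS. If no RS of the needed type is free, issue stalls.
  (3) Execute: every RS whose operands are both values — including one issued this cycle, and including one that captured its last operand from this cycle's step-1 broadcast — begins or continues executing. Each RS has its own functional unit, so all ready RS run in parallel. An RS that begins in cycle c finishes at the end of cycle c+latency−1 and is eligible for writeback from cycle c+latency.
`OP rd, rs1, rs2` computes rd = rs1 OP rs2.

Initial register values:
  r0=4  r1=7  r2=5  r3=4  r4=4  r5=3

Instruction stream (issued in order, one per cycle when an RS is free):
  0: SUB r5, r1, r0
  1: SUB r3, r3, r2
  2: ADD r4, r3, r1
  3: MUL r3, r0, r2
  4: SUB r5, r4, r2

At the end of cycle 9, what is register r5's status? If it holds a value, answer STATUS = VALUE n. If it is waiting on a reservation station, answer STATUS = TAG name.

STATUS = VALUE 1

  c1: issue SUB r5<-Add1  regs: r0:4,r1:7,r2:5,r3:4,r4:4,r5:Add1
  c2: issue SUB r3<-Add2  regs: r0:4,r1:7,r2:5,r3:Add2,r4:4,r5:Add1
  c3: CDB Add1=3; issue ADD r4<-Add1  regs: r0:4,r1:7,r2:5,r3:Add2,r4:Add1,r5:3
  c4: CDB Add2=-1; issue MUL r3<-Mul1  regs: r0:4,r1:7,r2:5,r3:Mul1,r4:Add1,r5:3
  c5: issue SUB r5<-Add2  regs: r0:4,r1:7,r2:5,r3:Mul1,r4:Add1,r5:Add2
  c6: CDB Add1=6  regs: r0:4,r1:7,r2:5,r3:Mul1,r4:6,r5:Add2
  c7: -  regs: r0:4,r1:7,r2:5,r3:Mul1,r4:6,r5:Add2
  c8: CDB Add2=1  regs: r0:4,r1:7,r2:5,r3:Mul1,r4:6,r5:1
  c9: CDB Mul1=20  regs: r0:4,r1:7,r2:5,r3:20,r4:6,r5:1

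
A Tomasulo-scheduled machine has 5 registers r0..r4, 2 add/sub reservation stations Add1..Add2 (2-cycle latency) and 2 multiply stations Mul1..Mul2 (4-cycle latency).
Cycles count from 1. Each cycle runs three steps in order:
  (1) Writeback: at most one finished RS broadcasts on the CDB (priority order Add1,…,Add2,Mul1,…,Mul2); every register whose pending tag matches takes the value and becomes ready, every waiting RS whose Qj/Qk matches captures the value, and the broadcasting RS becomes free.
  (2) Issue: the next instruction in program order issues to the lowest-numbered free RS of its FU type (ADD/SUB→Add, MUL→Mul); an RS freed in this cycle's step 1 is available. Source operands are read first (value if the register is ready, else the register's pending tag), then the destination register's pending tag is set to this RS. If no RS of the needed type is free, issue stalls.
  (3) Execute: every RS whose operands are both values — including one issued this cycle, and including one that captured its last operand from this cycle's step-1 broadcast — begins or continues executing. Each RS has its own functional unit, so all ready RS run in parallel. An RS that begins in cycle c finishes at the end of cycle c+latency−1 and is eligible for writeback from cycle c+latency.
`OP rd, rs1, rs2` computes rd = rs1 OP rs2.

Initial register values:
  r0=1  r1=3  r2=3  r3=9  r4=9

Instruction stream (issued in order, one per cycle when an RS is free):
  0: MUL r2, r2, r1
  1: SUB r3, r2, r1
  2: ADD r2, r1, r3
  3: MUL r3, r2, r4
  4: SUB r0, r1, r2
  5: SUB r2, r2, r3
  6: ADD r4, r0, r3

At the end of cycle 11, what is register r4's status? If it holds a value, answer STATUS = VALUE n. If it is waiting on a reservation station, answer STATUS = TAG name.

cycle 1: issue MUL r2<-Mul1 // r0:1,r1:3,r2:Mul1,r3:9,r4:9
cycle 2: issue SUB r3<-Add1 // r0:1,r1:3,r2:Mul1,r3:Add1,r4:9
cycle 3: issue ADD r2<-Add2 // r0:1,r1:3,r2:Add2,r3:Add1,r4:9
cycle 4: issue MUL r3<-Mul2 // r0:1,r1:3,r2:Add2,r3:Mul2,r4:9
cycle 5: CDB Mul1=9; stall // r0:1,r1:3,r2:Add2,r3:Mul2,r4:9
cycle 6: stall // r0:1,r1:3,r2:Add2,r3:Mul2,r4:9
cycle 7: CDB Add1=6; issue SUB r0<-Add1 // r0:Add1,r1:3,r2:Add2,r3:Mul2,r4:9
cycle 8: stall // r0:Add1,r1:3,r2:Add2,r3:Mul2,r4:9
cycle 9: CDB Add2=9; issue SUB r2<-Add2 // r0:Add1,r1:3,r2:Add2,r3:Mul2,r4:9
cycle 10: stall // r0:Add1,r1:3,r2:Add2,r3:Mul2,r4:9
cycle 11: CDB Add1=-6; issue ADD r4<-Add1 // r0:-6,r1:3,r2:Add2,r3:Mul2,r4:Add1

STATUS = TAG Add1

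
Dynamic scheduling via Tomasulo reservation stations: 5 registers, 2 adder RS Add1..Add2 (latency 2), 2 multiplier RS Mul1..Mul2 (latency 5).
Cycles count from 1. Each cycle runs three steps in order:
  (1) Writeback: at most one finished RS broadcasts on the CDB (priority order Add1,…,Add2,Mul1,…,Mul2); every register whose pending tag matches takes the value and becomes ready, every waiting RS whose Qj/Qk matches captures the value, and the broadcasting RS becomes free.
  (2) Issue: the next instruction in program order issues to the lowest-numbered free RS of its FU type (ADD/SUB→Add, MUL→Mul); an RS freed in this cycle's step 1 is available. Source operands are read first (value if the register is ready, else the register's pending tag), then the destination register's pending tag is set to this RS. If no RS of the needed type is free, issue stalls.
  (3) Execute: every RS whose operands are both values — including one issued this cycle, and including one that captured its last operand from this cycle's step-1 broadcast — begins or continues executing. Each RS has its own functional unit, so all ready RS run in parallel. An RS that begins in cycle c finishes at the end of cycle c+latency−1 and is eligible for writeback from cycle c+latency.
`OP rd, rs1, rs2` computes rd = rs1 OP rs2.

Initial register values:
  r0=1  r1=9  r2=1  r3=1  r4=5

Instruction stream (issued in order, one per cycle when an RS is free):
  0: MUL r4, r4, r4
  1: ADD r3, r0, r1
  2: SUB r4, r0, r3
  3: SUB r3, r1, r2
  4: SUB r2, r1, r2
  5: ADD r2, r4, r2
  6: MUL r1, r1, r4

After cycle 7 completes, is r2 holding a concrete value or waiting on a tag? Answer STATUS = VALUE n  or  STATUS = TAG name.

c1: issue MUL r4<-Mul1 | r0:1,r1:9,r2:1,r3:1,r4:Mul1
c2: issue ADD r3<-Add1 | r0:1,r1:9,r2:1,r3:Add1,r4:Mul1
c3: issue SUB r4<-Add2 | r0:1,r1:9,r2:1,r3:Add1,r4:Add2
c4: CDB Add1=10; issue SUB r3<-Add1 | r0:1,r1:9,r2:1,r3:Add1,r4:Add2
c5: stall | r0:1,r1:9,r2:1,r3:Add1,r4:Add2
c6: CDB Add1=8; issue SUB r2<-Add1 | r0:1,r1:9,r2:Add1,r3:8,r4:Add2
c7: CDB Add2=-9; issue ADD r2<-Add2 | r0:1,r1:9,r2:Add2,r3:8,r4:-9

STATUS = TAG Add2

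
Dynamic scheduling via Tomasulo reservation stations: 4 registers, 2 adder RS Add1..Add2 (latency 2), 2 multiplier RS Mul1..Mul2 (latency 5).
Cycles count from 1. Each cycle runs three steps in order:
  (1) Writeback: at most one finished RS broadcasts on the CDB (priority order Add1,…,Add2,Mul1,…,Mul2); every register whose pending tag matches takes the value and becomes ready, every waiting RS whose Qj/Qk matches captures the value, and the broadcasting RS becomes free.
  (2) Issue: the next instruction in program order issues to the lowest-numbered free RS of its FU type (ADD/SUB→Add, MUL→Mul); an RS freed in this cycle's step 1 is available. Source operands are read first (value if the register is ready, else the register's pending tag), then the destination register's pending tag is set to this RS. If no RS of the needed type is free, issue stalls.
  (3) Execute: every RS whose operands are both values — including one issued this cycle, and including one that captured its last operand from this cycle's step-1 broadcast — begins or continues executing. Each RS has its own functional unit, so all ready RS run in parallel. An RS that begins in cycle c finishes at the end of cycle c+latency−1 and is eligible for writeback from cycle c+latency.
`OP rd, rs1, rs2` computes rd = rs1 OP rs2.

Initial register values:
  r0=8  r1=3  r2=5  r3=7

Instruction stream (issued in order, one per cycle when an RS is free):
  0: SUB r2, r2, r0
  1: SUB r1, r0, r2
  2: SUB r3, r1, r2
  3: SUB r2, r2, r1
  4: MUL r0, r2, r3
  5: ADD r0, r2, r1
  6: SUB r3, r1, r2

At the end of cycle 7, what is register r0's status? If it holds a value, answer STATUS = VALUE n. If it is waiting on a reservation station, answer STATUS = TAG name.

c1: issue SUB r2<-Add1 | r0:8,r1:3,r2:Add1,r3:7
c2: issue SUB r1<-Add2 | r0:8,r1:Add2,r2:Add1,r3:7
c3: CDB Add1=-3; issue SUB r3<-Add1 | r0:8,r1:Add2,r2:-3,r3:Add1
c4: stall | r0:8,r1:Add2,r2:-3,r3:Add1
c5: CDB Add2=11; issue SUB r2<-Add2 | r0:8,r1:11,r2:Add2,r3:Add1
c6: issue MUL r0<-Mul1 | r0:Mul1,r1:11,r2:Add2,r3:Add1
c7: CDB Add1=14; issue ADD r0<-Add1 | r0:Add1,r1:11,r2:Add2,r3:14

STATUS = TAG Add1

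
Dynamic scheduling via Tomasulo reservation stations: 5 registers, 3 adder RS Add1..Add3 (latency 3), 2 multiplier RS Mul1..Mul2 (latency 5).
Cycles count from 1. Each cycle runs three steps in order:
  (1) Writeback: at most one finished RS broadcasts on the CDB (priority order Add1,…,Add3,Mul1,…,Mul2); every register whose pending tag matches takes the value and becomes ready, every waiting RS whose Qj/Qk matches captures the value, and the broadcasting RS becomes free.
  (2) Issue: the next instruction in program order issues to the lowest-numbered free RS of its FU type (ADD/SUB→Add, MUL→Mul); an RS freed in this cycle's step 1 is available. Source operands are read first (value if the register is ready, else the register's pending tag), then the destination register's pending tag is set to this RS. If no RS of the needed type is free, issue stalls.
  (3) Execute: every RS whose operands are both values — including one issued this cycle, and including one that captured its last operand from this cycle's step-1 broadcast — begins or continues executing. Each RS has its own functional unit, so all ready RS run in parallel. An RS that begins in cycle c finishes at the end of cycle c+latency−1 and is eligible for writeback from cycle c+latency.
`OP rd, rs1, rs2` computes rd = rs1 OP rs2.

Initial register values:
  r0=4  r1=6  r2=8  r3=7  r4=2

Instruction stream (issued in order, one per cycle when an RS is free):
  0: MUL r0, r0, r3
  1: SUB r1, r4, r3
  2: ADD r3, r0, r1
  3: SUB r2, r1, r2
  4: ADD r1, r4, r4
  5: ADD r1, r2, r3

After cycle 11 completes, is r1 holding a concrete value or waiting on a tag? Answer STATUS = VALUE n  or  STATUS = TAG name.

STATUS = TAG Add1

  c1: issue MUL r0<-Mul1  regs: r0:Mul1,r1:6,r2:8,r3:7,r4:2
  c2: issue SUB r1<-Add1  regs: r0:Mul1,r1:Add1,r2:8,r3:7,r4:2
  c3: issue ADD r3<-Add2  regs: r0:Mul1,r1:Add1,r2:8,r3:Add2,r4:2
  c4: issue SUB r2<-Add3  regs: r0:Mul1,r1:Add1,r2:Add3,r3:Add2,r4:2
  c5: CDB Add1=-5; issue ADD r1<-Add1  regs: r0:Mul1,r1:Add1,r2:Add3,r3:Add2,r4:2
  c6: CDB Mul1=28; stall  regs: r0:28,r1:Add1,r2:Add3,r3:Add2,r4:2
  c7: stall  regs: r0:28,r1:Add1,r2:Add3,r3:Add2,r4:2
  c8: CDB Add1=4; issue ADD r1<-Add1  regs: r0:28,r1:Add1,r2:Add3,r3:Add2,r4:2
  c9: CDB Add2=23  regs: r0:28,r1:Add1,r2:Add3,r3:23,r4:2
  c10: CDB Add3=-13  regs: r0:28,r1:Add1,r2:-13,r3:23,r4:2
  c11: -  regs: r0:28,r1:Add1,r2:-13,r3:23,r4:2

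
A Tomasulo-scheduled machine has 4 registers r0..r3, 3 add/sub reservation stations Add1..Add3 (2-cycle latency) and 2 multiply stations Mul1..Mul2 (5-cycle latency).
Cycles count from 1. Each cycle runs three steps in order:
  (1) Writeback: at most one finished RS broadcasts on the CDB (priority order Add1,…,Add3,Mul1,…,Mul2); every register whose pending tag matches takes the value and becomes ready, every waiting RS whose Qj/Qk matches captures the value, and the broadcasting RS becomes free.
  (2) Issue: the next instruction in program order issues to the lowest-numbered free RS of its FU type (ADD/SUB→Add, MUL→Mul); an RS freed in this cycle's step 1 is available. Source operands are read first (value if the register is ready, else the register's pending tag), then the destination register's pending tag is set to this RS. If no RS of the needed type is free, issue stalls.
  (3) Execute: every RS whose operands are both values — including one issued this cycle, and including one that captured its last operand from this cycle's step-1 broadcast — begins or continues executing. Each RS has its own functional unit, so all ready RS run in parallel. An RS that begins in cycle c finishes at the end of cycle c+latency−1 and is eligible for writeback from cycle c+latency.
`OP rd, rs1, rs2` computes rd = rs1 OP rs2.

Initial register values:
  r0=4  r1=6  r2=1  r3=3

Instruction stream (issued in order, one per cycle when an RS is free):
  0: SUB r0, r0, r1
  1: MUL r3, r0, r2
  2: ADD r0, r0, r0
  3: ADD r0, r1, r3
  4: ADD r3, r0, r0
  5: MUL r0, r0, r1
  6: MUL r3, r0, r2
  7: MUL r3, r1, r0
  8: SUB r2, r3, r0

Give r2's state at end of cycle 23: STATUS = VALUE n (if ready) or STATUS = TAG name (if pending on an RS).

c1: issue SUB r0<-Add1 | r0:Add1,r1:6,r2:1,r3:3
c2: issue MUL r3<-Mul1 | r0:Add1,r1:6,r2:1,r3:Mul1
c3: CDB Add1=-2; issue ADD r0<-Add1 | r0:Add1,r1:6,r2:1,r3:Mul1
c4: issue ADD r0<-Add2 | r0:Add2,r1:6,r2:1,r3:Mul1
c5: CDB Add1=-4; issue ADD r3<-Add1 | r0:Add2,r1:6,r2:1,r3:Add1
c6: issue MUL r0<-Mul2 | r0:Mul2,r1:6,r2:1,r3:Add1
c7: stall | r0:Mul2,r1:6,r2:1,r3:Add1
c8: CDB Mul1=-2; issue MUL r3<-Mul1 | r0:Mul2,r1:6,r2:1,r3:Mul1
c9: stall | r0:Mul2,r1:6,r2:1,r3:Mul1
c10: CDB Add2=4; stall | r0:Mul2,r1:6,r2:1,r3:Mul1
c11: stall | r0:Mul2,r1:6,r2:1,r3:Mul1
c12: CDB Add1=8; stall | r0:Mul2,r1:6,r2:1,r3:Mul1
c13: stall | r0:Mul2,r1:6,r2:1,r3:Mul1
c14: stall | r0:Mul2,r1:6,r2:1,r3:Mul1
c15: CDB Mul2=24; issue MUL r3<-Mul2 | r0:24,r1:6,r2:1,r3:Mul2
c16: issue SUB r2<-Add1 | r0:24,r1:6,r2:Add1,r3:Mul2
c17: - | r0:24,r1:6,r2:Add1,r3:Mul2
c18: - | r0:24,r1:6,r2:Add1,r3:Mul2
c19: - | r0:24,r1:6,r2:Add1,r3:Mul2
c20: CDB Mul1=24 | r0:24,r1:6,r2:Add1,r3:Mul2
c21: CDB Mul2=144 | r0:24,r1:6,r2:Add1,r3:144
c22: - | r0:24,r1:6,r2:Add1,r3:144
c23: CDB Add1=120 | r0:24,r1:6,r2:120,r3:144

STATUS = VALUE 120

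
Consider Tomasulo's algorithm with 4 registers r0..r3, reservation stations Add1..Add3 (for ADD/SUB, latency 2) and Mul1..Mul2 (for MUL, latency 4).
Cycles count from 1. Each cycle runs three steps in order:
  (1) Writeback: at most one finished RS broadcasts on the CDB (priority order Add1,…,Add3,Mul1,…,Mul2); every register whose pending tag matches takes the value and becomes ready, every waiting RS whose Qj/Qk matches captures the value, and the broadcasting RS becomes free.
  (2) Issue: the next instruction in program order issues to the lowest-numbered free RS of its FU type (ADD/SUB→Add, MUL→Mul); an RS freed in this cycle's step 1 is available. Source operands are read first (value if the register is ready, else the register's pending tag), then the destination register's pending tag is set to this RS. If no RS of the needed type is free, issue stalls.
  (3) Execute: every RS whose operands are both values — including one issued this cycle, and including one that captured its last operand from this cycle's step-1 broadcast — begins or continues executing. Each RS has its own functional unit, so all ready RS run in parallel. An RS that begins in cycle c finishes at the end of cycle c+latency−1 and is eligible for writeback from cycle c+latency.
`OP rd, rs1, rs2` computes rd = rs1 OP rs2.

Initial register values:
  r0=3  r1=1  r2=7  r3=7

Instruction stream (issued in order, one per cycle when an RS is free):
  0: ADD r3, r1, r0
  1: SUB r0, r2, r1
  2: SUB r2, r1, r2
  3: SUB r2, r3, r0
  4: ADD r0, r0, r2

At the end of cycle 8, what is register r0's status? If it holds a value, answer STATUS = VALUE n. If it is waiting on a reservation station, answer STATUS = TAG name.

STATUS = VALUE 4

c1: issue ADD r3<-Add1 | r0:3,r1:1,r2:7,r3:Add1
c2: issue SUB r0<-Add2 | r0:Add2,r1:1,r2:7,r3:Add1
c3: CDB Add1=4; issue SUB r2<-Add1 | r0:Add2,r1:1,r2:Add1,r3:4
c4: CDB Add2=6; issue SUB r2<-Add2 | r0:6,r1:1,r2:Add2,r3:4
c5: CDB Add1=-6; issue ADD r0<-Add1 | r0:Add1,r1:1,r2:Add2,r3:4
c6: CDB Add2=-2 | r0:Add1,r1:1,r2:-2,r3:4
c7: - | r0:Add1,r1:1,r2:-2,r3:4
c8: CDB Add1=4 | r0:4,r1:1,r2:-2,r3:4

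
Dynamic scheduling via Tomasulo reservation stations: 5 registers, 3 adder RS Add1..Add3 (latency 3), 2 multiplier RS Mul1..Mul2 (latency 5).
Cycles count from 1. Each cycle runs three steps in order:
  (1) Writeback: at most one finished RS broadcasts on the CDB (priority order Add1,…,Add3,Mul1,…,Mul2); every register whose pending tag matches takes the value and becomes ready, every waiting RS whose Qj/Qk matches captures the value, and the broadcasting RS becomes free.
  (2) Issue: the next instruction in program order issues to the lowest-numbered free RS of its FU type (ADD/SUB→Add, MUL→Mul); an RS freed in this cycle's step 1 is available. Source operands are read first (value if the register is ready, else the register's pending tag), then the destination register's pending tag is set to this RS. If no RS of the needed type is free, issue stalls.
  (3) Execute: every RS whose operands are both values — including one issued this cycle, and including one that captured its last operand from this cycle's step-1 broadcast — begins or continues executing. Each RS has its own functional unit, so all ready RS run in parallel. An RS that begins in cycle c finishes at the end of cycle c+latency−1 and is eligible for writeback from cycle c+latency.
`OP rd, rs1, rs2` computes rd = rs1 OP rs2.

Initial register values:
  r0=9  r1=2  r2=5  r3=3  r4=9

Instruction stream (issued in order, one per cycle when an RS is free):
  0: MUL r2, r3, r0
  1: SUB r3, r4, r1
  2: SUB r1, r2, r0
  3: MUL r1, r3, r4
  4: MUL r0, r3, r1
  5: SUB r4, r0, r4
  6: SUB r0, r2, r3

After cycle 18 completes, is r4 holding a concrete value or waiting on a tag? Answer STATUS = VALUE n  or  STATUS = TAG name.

STATUS = VALUE 432

  c1: issue MUL r2<-Mul1  regs: r0:9,r1:2,r2:Mul1,r3:3,r4:9
  c2: issue SUB r3<-Add1  regs: r0:9,r1:2,r2:Mul1,r3:Add1,r4:9
  c3: issue SUB r1<-Add2  regs: r0:9,r1:Add2,r2:Mul1,r3:Add1,r4:9
  c4: issue MUL r1<-Mul2  regs: r0:9,r1:Mul2,r2:Mul1,r3:Add1,r4:9
  c5: CDB Add1=7; stall  regs: r0:9,r1:Mul2,r2:Mul1,r3:7,r4:9
  c6: CDB Mul1=27; issue MUL r0<-Mul1  regs: r0:Mul1,r1:Mul2,r2:27,r3:7,r4:9
  c7: issue SUB r4<-Add1  regs: r0:Mul1,r1:Mul2,r2:27,r3:7,r4:Add1
  c8: issue SUB r0<-Add3  regs: r0:Add3,r1:Mul2,r2:27,r3:7,r4:Add1
  c9: CDB Add2=18  regs: r0:Add3,r1:Mul2,r2:27,r3:7,r4:Add1
  c10: CDB Mul2=63  regs: r0:Add3,r1:63,r2:27,r3:7,r4:Add1
  c11: CDB Add3=20  regs: r0:20,r1:63,r2:27,r3:7,r4:Add1
  c12: -  regs: r0:20,r1:63,r2:27,r3:7,r4:Add1
  c13: -  regs: r0:20,r1:63,r2:27,r3:7,r4:Add1
  c14: -  regs: r0:20,r1:63,r2:27,r3:7,r4:Add1
  c15: CDB Mul1=441  regs: r0:20,r1:63,r2:27,r3:7,r4:Add1
  c16: -  regs: r0:20,r1:63,r2:27,r3:7,r4:Add1
  c17: -  regs: r0:20,r1:63,r2:27,r3:7,r4:Add1
  c18: CDB Add1=432  regs: r0:20,r1:63,r2:27,r3:7,r4:432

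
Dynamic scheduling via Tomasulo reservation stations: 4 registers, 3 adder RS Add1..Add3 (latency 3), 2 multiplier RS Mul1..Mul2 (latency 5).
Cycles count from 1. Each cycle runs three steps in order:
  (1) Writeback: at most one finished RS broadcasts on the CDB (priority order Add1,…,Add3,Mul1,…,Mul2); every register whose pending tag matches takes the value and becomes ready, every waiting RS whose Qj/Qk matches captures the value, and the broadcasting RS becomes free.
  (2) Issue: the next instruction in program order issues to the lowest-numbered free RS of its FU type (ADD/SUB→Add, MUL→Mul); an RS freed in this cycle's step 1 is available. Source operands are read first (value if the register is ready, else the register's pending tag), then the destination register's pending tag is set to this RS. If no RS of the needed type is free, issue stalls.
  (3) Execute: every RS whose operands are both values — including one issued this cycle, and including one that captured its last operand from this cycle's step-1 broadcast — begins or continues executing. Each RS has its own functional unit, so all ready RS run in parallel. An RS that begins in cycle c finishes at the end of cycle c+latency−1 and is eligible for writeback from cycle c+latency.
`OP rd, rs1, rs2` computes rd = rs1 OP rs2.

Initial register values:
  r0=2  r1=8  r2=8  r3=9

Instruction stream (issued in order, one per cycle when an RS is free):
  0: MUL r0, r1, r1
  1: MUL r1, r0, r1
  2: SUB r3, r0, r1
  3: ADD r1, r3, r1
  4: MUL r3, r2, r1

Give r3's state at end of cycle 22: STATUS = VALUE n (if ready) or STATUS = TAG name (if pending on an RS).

cycle 1: issue MUL r0<-Mul1 // r0:Mul1,r1:8,r2:8,r3:9
cycle 2: issue MUL r1<-Mul2 // r0:Mul1,r1:Mul2,r2:8,r3:9
cycle 3: issue SUB r3<-Add1 // r0:Mul1,r1:Mul2,r2:8,r3:Add1
cycle 4: issue ADD r1<-Add2 // r0:Mul1,r1:Add2,r2:8,r3:Add1
cycle 5: stall // r0:Mul1,r1:Add2,r2:8,r3:Add1
cycle 6: CDB Mul1=64; issue MUL r3<-Mul1 // r0:64,r1:Add2,r2:8,r3:Mul1
cycle 7: - // r0:64,r1:Add2,r2:8,r3:Mul1
cycle 8: - // r0:64,r1:Add2,r2:8,r3:Mul1
cycle 9: - // r0:64,r1:Add2,r2:8,r3:Mul1
cycle 10: - // r0:64,r1:Add2,r2:8,r3:Mul1
cycle 11: CDB Mul2=512 // r0:64,r1:Add2,r2:8,r3:Mul1
cycle 12: - // r0:64,r1:Add2,r2:8,r3:Mul1
cycle 13: - // r0:64,r1:Add2,r2:8,r3:Mul1
cycle 14: CDB Add1=-448 // r0:64,r1:Add2,r2:8,r3:Mul1
cycle 15: - // r0:64,r1:Add2,r2:8,r3:Mul1
cycle 16: - // r0:64,r1:Add2,r2:8,r3:Mul1
cycle 17: CDB Add2=64 // r0:64,r1:64,r2:8,r3:Mul1
cycle 18: - // r0:64,r1:64,r2:8,r3:Mul1
cycle 19: - // r0:64,r1:64,r2:8,r3:Mul1
cycle 20: - // r0:64,r1:64,r2:8,r3:Mul1
cycle 21: - // r0:64,r1:64,r2:8,r3:Mul1
cycle 22: CDB Mul1=512 // r0:64,r1:64,r2:8,r3:512

STATUS = VALUE 512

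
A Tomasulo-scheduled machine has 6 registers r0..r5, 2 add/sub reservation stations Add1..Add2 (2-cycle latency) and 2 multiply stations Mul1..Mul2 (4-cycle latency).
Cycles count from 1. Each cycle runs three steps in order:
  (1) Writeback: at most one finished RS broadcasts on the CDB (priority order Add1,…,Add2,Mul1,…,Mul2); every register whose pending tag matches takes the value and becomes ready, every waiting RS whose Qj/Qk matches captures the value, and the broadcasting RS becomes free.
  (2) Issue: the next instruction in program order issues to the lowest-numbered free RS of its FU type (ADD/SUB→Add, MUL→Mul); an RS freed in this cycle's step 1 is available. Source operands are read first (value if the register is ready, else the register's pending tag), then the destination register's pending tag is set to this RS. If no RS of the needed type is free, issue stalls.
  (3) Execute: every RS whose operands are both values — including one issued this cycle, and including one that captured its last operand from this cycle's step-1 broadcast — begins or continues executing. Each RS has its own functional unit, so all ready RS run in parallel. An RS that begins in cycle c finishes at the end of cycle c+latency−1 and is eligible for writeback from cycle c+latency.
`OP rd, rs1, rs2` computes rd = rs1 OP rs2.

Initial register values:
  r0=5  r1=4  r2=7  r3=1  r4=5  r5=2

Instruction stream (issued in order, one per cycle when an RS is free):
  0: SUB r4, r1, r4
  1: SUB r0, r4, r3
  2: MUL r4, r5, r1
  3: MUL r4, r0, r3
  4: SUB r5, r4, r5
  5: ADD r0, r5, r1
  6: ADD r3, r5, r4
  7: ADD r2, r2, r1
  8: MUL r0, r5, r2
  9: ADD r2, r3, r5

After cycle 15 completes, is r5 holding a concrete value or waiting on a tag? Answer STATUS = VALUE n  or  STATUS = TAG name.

STATUS = VALUE -4

  c1: issue SUB r4<-Add1  regs: r0:5,r1:4,r2:7,r3:1,r4:Add1,r5:2
  c2: issue SUB r0<-Add2  regs: r0:Add2,r1:4,r2:7,r3:1,r4:Add1,r5:2
  c3: CDB Add1=-1; issue MUL r4<-Mul1  regs: r0:Add2,r1:4,r2:7,r3:1,r4:Mul1,r5:2
  c4: issue MUL r4<-Mul2  regs: r0:Add2,r1:4,r2:7,r3:1,r4:Mul2,r5:2
  c5: CDB Add2=-2; issue SUB r5<-Add1  regs: r0:-2,r1:4,r2:7,r3:1,r4:Mul2,r5:Add1
  c6: issue ADD r0<-Add2  regs: r0:Add2,r1:4,r2:7,r3:1,r4:Mul2,r5:Add1
  c7: CDB Mul1=8; stall  regs: r0:Add2,r1:4,r2:7,r3:1,r4:Mul2,r5:Add1
  c8: stall  regs: r0:Add2,r1:4,r2:7,r3:1,r4:Mul2,r5:Add1
  c9: CDB Mul2=-2; stall  regs: r0:Add2,r1:4,r2:7,r3:1,r4:-2,r5:Add1
  c10: stall  regs: r0:Add2,r1:4,r2:7,r3:1,r4:-2,r5:Add1
  c11: CDB Add1=-4; issue ADD r3<-Add1  regs: r0:Add2,r1:4,r2:7,r3:Add1,r4:-2,r5:-4
  c12: stall  regs: r0:Add2,r1:4,r2:7,r3:Add1,r4:-2,r5:-4
  c13: CDB Add1=-6; issue ADD r2<-Add1  regs: r0:Add2,r1:4,r2:Add1,r3:-6,r4:-2,r5:-4
  c14: CDB Add2=0; issue MUL r0<-Mul1  regs: r0:Mul1,r1:4,r2:Add1,r3:-6,r4:-2,r5:-4
  c15: CDB Add1=11; issue ADD r2<-Add1  regs: r0:Mul1,r1:4,r2:Add1,r3:-6,r4:-2,r5:-4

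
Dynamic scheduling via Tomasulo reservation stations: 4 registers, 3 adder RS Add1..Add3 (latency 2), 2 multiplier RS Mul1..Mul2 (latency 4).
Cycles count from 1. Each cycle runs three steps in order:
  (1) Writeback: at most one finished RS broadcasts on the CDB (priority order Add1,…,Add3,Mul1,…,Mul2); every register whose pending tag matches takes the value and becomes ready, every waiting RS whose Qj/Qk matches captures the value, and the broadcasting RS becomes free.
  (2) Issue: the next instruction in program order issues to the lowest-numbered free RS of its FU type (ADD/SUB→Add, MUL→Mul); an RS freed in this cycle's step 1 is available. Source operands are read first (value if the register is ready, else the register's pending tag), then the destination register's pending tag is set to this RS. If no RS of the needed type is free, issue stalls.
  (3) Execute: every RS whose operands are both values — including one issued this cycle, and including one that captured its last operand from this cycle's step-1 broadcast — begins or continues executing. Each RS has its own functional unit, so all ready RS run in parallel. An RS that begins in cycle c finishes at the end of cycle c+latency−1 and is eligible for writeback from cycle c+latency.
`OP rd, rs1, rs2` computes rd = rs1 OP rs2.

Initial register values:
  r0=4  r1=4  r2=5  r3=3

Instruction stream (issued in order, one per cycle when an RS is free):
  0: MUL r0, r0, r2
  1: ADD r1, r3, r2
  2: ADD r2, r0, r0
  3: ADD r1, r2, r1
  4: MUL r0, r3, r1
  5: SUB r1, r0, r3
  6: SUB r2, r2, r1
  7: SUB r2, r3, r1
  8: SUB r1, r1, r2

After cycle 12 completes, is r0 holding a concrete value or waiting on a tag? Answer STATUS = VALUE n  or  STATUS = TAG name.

  c1: issue MUL r0<-Mul1  regs: r0:Mul1,r1:4,r2:5,r3:3
  c2: issue ADD r1<-Add1  regs: r0:Mul1,r1:Add1,r2:5,r3:3
  c3: issue ADD r2<-Add2  regs: r0:Mul1,r1:Add1,r2:Add2,r3:3
  c4: CDB Add1=8; issue ADD r1<-Add1  regs: r0:Mul1,r1:Add1,r2:Add2,r3:3
  c5: CDB Mul1=20; issue MUL r0<-Mul1  regs: r0:Mul1,r1:Add1,r2:Add2,r3:3
  c6: issue SUB r1<-Add3  regs: r0:Mul1,r1:Add3,r2:Add2,r3:3
  c7: CDB Add2=40; issue SUB r2<-Add2  regs: r0:Mul1,r1:Add3,r2:Add2,r3:3
  c8: stall  regs: r0:Mul1,r1:Add3,r2:Add2,r3:3
  c9: CDB Add1=48; issue SUB r2<-Add1  regs: r0:Mul1,r1:Add3,r2:Add1,r3:3
  c10: stall  regs: r0:Mul1,r1:Add3,r2:Add1,r3:3
  c11: stall  regs: r0:Mul1,r1:Add3,r2:Add1,r3:3
  c12: stall  regs: r0:Mul1,r1:Add3,r2:Add1,r3:3

STATUS = TAG Mul1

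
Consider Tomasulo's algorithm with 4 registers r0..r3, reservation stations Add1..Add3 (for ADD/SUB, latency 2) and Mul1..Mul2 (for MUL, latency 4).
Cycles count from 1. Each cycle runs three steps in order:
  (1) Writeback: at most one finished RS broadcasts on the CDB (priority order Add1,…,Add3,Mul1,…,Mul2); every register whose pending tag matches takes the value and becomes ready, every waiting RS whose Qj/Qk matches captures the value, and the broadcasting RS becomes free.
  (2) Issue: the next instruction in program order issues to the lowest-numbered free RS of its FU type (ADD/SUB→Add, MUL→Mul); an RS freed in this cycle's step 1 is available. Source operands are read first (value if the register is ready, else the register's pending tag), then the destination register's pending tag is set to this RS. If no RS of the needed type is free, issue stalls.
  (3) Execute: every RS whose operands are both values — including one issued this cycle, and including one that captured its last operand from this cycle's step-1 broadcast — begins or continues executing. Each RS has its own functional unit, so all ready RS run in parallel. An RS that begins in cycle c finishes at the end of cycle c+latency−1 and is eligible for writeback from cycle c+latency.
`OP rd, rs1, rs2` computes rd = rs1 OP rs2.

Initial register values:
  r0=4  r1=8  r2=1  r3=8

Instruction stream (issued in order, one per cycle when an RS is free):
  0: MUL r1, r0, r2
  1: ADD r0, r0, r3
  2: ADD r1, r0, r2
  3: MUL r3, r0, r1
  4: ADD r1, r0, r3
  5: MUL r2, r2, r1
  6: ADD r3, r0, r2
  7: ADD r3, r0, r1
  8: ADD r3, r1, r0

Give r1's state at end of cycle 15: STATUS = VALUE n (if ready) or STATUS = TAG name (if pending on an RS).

c1: issue MUL r1<-Mul1 | r0:4,r1:Mul1,r2:1,r3:8
c2: issue ADD r0<-Add1 | r0:Add1,r1:Mul1,r2:1,r3:8
c3: issue ADD r1<-Add2 | r0:Add1,r1:Add2,r2:1,r3:8
c4: CDB Add1=12; issue MUL r3<-Mul2 | r0:12,r1:Add2,r2:1,r3:Mul2
c5: CDB Mul1=4; issue ADD r1<-Add1 | r0:12,r1:Add1,r2:1,r3:Mul2
c6: CDB Add2=13; issue MUL r2<-Mul1 | r0:12,r1:Add1,r2:Mul1,r3:Mul2
c7: issue ADD r3<-Add2 | r0:12,r1:Add1,r2:Mul1,r3:Add2
c8: issue ADD r3<-Add3 | r0:12,r1:Add1,r2:Mul1,r3:Add3
c9: stall | r0:12,r1:Add1,r2:Mul1,r3:Add3
c10: CDB Mul2=156; stall | r0:12,r1:Add1,r2:Mul1,r3:Add3
c11: stall | r0:12,r1:Add1,r2:Mul1,r3:Add3
c12: CDB Add1=168; issue ADD r3<-Add1 | r0:12,r1:168,r2:Mul1,r3:Add1
c13: - | r0:12,r1:168,r2:Mul1,r3:Add1
c14: CDB Add1=180 | r0:12,r1:168,r2:Mul1,r3:180
c15: CDB Add3=180 | r0:12,r1:168,r2:Mul1,r3:180

STATUS = VALUE 168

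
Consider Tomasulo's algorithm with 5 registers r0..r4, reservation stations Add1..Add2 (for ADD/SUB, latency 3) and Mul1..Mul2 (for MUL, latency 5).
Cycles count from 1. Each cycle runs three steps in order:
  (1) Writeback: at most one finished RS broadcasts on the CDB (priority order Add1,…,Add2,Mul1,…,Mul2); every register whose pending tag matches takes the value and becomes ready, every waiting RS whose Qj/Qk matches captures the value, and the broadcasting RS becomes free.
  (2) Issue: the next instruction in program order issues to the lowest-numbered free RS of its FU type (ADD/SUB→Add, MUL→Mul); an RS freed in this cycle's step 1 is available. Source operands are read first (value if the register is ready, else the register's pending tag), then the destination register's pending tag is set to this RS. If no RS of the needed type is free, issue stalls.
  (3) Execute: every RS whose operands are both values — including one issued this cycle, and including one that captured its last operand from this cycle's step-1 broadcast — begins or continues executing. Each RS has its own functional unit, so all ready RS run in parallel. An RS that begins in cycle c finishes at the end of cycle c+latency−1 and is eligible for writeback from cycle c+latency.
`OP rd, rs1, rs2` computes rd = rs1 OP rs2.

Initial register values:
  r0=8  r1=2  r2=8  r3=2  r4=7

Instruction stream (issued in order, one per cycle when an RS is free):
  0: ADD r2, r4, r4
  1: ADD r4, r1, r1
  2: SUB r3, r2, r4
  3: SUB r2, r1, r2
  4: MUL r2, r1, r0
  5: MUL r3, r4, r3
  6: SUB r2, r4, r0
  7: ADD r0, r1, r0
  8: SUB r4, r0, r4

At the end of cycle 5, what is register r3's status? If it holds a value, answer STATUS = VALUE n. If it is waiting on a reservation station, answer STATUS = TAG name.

STATUS = TAG Add1

  c1: issue ADD r2<-Add1  regs: r0:8,r1:2,r2:Add1,r3:2,r4:7
  c2: issue ADD r4<-Add2  regs: r0:8,r1:2,r2:Add1,r3:2,r4:Add2
  c3: stall  regs: r0:8,r1:2,r2:Add1,r3:2,r4:Add2
  c4: CDB Add1=14; issue SUB r3<-Add1  regs: r0:8,r1:2,r2:14,r3:Add1,r4:Add2
  c5: CDB Add2=4; issue SUB r2<-Add2  regs: r0:8,r1:2,r2:Add2,r3:Add1,r4:4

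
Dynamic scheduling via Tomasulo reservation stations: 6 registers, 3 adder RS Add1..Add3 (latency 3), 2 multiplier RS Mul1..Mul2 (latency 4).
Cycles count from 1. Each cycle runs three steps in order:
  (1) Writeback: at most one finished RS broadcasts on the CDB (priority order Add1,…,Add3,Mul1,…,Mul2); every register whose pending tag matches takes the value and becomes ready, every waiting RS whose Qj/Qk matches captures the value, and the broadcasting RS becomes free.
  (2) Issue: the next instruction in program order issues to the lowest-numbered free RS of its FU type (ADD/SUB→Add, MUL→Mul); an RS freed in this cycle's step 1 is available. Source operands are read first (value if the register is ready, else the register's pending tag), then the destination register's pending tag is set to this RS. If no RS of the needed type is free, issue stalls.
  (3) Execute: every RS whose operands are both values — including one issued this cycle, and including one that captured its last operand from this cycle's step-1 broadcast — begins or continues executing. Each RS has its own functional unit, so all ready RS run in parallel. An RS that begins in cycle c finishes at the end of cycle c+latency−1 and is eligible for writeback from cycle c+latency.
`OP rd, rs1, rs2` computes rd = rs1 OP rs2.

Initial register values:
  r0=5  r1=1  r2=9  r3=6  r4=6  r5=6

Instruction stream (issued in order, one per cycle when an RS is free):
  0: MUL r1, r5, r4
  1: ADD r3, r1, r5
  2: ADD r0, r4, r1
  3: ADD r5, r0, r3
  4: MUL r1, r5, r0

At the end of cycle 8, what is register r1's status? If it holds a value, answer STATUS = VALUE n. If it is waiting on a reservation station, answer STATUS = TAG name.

STATUS = TAG Mul1

  c1: issue MUL r1<-Mul1  regs: r0:5,r1:Mul1,r2:9,r3:6,r4:6,r5:6
  c2: issue ADD r3<-Add1  regs: r0:5,r1:Mul1,r2:9,r3:Add1,r4:6,r5:6
  c3: issue ADD r0<-Add2  regs: r0:Add2,r1:Mul1,r2:9,r3:Add1,r4:6,r5:6
  c4: issue ADD r5<-Add3  regs: r0:Add2,r1:Mul1,r2:9,r3:Add1,r4:6,r5:Add3
  c5: CDB Mul1=36; issue MUL r1<-Mul1  regs: r0:Add2,r1:Mul1,r2:9,r3:Add1,r4:6,r5:Add3
  c6: -  regs: r0:Add2,r1:Mul1,r2:9,r3:Add1,r4:6,r5:Add3
  c7: -  regs: r0:Add2,r1:Mul1,r2:9,r3:Add1,r4:6,r5:Add3
  c8: CDB Add1=42  regs: r0:Add2,r1:Mul1,r2:9,r3:42,r4:6,r5:Add3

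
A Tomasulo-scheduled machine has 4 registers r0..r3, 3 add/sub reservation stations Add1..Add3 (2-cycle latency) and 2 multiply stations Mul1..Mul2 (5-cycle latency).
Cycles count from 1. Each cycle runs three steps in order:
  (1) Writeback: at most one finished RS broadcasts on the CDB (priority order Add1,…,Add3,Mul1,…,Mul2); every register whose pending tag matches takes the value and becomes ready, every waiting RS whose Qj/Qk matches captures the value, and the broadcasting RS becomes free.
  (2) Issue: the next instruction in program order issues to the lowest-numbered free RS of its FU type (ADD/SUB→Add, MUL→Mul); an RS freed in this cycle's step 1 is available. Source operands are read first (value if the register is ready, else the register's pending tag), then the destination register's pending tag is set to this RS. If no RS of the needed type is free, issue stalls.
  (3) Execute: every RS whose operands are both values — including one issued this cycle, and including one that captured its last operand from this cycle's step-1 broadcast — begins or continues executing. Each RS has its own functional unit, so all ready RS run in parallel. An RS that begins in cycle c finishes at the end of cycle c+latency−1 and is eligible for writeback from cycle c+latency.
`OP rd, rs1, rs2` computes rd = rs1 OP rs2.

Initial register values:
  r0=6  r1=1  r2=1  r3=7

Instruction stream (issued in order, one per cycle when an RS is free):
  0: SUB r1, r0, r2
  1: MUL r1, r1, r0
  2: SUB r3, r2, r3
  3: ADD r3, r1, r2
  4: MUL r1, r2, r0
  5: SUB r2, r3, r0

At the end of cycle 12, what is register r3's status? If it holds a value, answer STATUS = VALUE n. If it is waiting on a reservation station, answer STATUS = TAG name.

c1: issue SUB r1<-Add1 | r0:6,r1:Add1,r2:1,r3:7
c2: issue MUL r1<-Mul1 | r0:6,r1:Mul1,r2:1,r3:7
c3: CDB Add1=5; issue SUB r3<-Add1 | r0:6,r1:Mul1,r2:1,r3:Add1
c4: issue ADD r3<-Add2 | r0:6,r1:Mul1,r2:1,r3:Add2
c5: CDB Add1=-6; issue MUL r1<-Mul2 | r0:6,r1:Mul2,r2:1,r3:Add2
c6: issue SUB r2<-Add1 | r0:6,r1:Mul2,r2:Add1,r3:Add2
c7: - | r0:6,r1:Mul2,r2:Add1,r3:Add2
c8: CDB Mul1=30 | r0:6,r1:Mul2,r2:Add1,r3:Add2
c9: - | r0:6,r1:Mul2,r2:Add1,r3:Add2
c10: CDB Add2=31 | r0:6,r1:Mul2,r2:Add1,r3:31
c11: CDB Mul2=6 | r0:6,r1:6,r2:Add1,r3:31
c12: CDB Add1=25 | r0:6,r1:6,r2:25,r3:31

STATUS = VALUE 31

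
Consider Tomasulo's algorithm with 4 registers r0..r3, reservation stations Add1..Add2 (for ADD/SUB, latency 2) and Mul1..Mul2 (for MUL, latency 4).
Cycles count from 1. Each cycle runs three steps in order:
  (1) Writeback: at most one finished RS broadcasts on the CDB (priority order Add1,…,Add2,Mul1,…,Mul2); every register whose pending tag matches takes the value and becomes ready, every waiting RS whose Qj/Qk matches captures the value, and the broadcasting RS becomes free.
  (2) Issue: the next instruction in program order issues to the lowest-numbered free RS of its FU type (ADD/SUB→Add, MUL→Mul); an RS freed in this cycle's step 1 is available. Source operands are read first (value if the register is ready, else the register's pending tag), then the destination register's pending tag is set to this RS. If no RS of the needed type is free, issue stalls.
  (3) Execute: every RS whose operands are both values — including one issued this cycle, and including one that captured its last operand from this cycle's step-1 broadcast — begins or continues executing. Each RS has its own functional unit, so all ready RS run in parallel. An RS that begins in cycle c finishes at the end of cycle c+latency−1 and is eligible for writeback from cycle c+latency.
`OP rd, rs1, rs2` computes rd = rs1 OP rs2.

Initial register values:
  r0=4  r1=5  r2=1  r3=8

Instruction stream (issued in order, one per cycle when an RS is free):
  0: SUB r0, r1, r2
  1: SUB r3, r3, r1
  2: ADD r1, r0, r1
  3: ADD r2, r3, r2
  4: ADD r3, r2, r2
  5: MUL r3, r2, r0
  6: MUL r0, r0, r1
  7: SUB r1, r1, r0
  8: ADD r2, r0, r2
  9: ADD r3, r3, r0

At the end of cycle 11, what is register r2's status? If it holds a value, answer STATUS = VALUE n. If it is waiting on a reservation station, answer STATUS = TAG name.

  c1: issue SUB r0<-Add1  regs: r0:Add1,r1:5,r2:1,r3:8
  c2: issue SUB r3<-Add2  regs: r0:Add1,r1:5,r2:1,r3:Add2
  c3: CDB Add1=4; issue ADD r1<-Add1  regs: r0:4,r1:Add1,r2:1,r3:Add2
  c4: CDB Add2=3; issue ADD r2<-Add2  regs: r0:4,r1:Add1,r2:Add2,r3:3
  c5: CDB Add1=9; issue ADD r3<-Add1  regs: r0:4,r1:9,r2:Add2,r3:Add1
  c6: CDB Add2=4; issue MUL r3<-Mul1  regs: r0:4,r1:9,r2:4,r3:Mul1
  c7: issue MUL r0<-Mul2  regs: r0:Mul2,r1:9,r2:4,r3:Mul1
  c8: CDB Add1=8; issue SUB r1<-Add1  regs: r0:Mul2,r1:Add1,r2:4,r3:Mul1
  c9: issue ADD r2<-Add2  regs: r0:Mul2,r1:Add1,r2:Add2,r3:Mul1
  c10: CDB Mul1=16; stall  regs: r0:Mul2,r1:Add1,r2:Add2,r3:16
  c11: CDB Mul2=36; stall  regs: r0:36,r1:Add1,r2:Add2,r3:16

STATUS = TAG Add2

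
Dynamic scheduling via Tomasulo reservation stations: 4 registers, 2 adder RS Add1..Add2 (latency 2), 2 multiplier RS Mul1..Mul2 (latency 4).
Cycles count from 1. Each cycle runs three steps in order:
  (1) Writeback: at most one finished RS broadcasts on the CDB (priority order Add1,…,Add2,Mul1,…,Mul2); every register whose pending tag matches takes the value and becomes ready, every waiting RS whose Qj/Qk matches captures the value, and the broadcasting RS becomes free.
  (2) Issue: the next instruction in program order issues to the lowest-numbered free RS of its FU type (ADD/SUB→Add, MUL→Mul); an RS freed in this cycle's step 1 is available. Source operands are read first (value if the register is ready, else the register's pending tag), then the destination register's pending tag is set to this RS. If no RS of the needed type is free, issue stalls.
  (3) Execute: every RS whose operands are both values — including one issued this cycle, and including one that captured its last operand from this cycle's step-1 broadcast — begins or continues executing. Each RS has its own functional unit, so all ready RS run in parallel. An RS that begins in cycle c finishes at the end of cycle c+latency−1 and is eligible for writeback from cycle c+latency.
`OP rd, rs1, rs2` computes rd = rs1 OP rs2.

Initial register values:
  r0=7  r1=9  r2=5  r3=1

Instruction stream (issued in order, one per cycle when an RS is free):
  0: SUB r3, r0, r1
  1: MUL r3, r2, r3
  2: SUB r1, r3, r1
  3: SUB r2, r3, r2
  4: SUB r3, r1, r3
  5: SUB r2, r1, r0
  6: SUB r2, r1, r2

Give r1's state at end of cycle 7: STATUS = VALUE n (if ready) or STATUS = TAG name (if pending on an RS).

STATUS = TAG Add1

c1: issue SUB r3<-Add1 | r0:7,r1:9,r2:5,r3:Add1
c2: issue MUL r3<-Mul1 | r0:7,r1:9,r2:5,r3:Mul1
c3: CDB Add1=-2; issue SUB r1<-Add1 | r0:7,r1:Add1,r2:5,r3:Mul1
c4: issue SUB r2<-Add2 | r0:7,r1:Add1,r2:Add2,r3:Mul1
c5: stall | r0:7,r1:Add1,r2:Add2,r3:Mul1
c6: stall | r0:7,r1:Add1,r2:Add2,r3:Mul1
c7: CDB Mul1=-10; stall | r0:7,r1:Add1,r2:Add2,r3:-10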